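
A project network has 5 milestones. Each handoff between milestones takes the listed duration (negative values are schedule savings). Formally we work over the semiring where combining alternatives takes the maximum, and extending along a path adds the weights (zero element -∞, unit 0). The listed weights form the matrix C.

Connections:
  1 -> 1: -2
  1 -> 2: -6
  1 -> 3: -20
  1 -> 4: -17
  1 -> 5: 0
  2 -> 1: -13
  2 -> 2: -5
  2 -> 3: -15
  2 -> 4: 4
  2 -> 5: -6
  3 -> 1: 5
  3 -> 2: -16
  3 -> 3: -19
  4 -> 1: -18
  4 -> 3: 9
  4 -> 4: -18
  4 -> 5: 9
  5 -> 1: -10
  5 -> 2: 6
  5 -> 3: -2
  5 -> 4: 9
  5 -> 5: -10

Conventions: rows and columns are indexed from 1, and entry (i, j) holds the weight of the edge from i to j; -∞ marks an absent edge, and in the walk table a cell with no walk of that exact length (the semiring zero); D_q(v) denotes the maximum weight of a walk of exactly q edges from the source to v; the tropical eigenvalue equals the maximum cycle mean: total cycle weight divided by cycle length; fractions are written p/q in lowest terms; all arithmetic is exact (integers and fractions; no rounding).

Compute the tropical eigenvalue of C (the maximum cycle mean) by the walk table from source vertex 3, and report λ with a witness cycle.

q=0: [-∞, -∞, 0, -∞, -∞]
q=1: [5, -16, -19, -∞, -∞]
q=2: [3, -1, -15, -12, 5]
q=3: [1, 11, 3, 14, 3]
q=4: [8, 9, 23, 15, 23]
q=5: [28, 29, 24, 32, 24]
Optimal cycle mean attained by: cycle 4->5->4, total 9 + 9, length 2.
Answer: λ = 9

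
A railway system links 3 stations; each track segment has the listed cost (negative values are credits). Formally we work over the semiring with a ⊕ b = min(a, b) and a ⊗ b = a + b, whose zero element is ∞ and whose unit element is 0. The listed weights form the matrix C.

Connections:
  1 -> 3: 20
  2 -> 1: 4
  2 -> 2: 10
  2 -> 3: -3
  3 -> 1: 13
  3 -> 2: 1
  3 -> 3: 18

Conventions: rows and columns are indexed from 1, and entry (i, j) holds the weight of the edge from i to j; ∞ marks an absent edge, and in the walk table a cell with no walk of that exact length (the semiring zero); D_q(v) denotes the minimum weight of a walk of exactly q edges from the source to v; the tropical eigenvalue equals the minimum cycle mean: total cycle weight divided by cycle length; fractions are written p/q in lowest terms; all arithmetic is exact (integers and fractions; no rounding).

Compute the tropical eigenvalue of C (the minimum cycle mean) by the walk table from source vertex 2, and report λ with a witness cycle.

q=0: [∞, 0, ∞]
q=1: [4, 10, -3]
q=2: [10, -2, 7]
q=3: [2, 8, -5]
Optimal cycle mean attained by: cycle 2->3->2, total (-3) + 1, length 2.
Answer: λ = -1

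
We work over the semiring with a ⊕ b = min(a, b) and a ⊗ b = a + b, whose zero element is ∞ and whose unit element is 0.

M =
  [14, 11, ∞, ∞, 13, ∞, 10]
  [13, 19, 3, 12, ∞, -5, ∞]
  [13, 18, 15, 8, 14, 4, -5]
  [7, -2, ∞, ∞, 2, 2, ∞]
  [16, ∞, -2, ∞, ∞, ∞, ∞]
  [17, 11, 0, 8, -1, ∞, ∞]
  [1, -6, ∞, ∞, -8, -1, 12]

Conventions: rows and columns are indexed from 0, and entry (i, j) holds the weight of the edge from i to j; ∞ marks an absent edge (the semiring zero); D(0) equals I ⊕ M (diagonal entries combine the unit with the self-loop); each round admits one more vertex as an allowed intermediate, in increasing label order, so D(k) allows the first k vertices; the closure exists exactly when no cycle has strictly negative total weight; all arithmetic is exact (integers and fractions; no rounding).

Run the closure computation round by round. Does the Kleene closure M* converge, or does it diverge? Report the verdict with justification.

D(0):
  [0, 11, ∞, ∞, 13, ∞, 10]
  [13, 0, 3, 12, ∞, -5, ∞]
  [13, 18, 0, 8, 14, 4, -5]
  [7, -2, ∞, 0, 2, 2, ∞]
  [16, ∞, -2, ∞, 0, ∞, ∞]
  [17, 11, 0, 8, -1, 0, ∞]
  [1, -6, ∞, ∞, -8, -1, 0]
D(1):
  [0, 11, ∞, ∞, 13, ∞, 10]
  [13, 0, 3, 12, 26, -5, 23]
  [13, 18, 0, 8, 14, 4, -5]
  [7, -2, ∞, 0, 2, 2, 17]
  [16, 27, -2, ∞, 0, ∞, 26]
  [17, 11, 0, 8, -1, 0, 27]
  [1, -6, ∞, ∞, -8, -1, 0]
D(2):
  [0, 11, 14, 23, 13, 6, 10]
  [13, 0, 3, 12, 26, -5, 23]
  [13, 18, 0, 8, 14, 4, -5]
  [7, -2, 1, 0, 2, -7, 17]
  [16, 27, -2, 39, 0, 22, 26]
  [17, 11, 0, 8, -1, 0, 27]
  [1, -6, -3, 6, -8, -11, 0]
Detection: at round 3, diagonal entry (6, 6) turns strictly negative.
Key observation: the cycle 6->1->2->6 has total weight (-6) + 3 + (-5), which is strictly negative.
Answer: DIVERGES — negative cycle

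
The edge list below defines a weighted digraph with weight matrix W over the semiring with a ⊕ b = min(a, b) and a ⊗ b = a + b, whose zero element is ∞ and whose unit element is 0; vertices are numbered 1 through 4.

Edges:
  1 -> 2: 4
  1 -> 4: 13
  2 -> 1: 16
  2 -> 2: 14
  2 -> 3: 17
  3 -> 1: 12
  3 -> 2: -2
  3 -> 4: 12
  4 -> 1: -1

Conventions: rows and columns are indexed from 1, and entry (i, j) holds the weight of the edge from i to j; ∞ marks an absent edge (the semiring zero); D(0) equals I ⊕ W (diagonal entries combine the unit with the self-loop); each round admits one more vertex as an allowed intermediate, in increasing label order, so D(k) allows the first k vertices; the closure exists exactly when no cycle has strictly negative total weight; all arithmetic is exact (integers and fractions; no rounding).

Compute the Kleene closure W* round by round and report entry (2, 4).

D(0):
  [0, 4, ∞, 13]
  [16, 0, 17, ∞]
  [12, -2, 0, 12]
  [-1, ∞, ∞, 0]
D(1):
  [0, 4, ∞, 13]
  [16, 0, 17, 29]
  [12, -2, 0, 12]
  [-1, 3, ∞, 0]
D(2):
  [0, 4, 21, 13]
  [16, 0, 17, 29]
  [12, -2, 0, 12]
  [-1, 3, 20, 0]
D(3):
  [0, 4, 21, 13]
  [16, 0, 17, 29]
  [12, -2, 0, 12]
  [-1, 3, 20, 0]
D(4):
  [0, 4, 21, 13]
  [16, 0, 17, 29]
  [11, -2, 0, 12]
  [-1, 3, 20, 0]
Answer: W*[2][4] = 29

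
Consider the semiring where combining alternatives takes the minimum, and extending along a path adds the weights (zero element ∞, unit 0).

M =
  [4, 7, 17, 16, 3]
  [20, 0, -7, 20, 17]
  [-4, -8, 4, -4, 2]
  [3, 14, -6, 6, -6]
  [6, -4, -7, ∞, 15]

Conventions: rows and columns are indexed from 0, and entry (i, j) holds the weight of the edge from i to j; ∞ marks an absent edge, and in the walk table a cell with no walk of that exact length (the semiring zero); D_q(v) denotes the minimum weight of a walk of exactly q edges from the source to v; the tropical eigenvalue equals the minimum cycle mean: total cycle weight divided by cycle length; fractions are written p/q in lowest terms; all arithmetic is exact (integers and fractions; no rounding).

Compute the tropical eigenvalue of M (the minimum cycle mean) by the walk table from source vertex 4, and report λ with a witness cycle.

q=0: [∞, ∞, ∞, ∞, 0]
q=1: [6, -4, -7, ∞, 15]
q=2: [-11, -15, -11, -11, -5]
q=3: [-15, -19, -22, -15, -17]
q=4: [-26, -30, -26, -26, -21]
q=5: [-30, -34, -37, -30, -32]
Optimal cycle mean attained by: cycle 1->2->1, total (-7) + (-8), length 2.
Answer: λ = -15/2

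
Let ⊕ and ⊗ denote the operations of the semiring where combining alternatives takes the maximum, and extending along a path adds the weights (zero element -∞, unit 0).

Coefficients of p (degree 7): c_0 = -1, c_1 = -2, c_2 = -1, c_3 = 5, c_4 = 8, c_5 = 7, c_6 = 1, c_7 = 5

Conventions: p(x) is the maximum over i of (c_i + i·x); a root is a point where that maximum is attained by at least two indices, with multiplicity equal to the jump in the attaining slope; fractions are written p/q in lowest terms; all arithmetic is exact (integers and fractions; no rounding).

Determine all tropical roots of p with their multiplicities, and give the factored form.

hull edge (i=0, c=-1) to (i=4, c=8): slope 9/4, span 4
hull edge (i=4, c=8) to (i=7, c=5): slope -1, span 3
Factored form: p(x) = 5 ⊗ (x ⊕ (-9/4)) ⊗ (x ⊕ (-9/4)) ⊗ (x ⊕ (-9/4)) ⊗ (x ⊕ (-9/4)) ⊗ (x ⊕ 1) ⊗ (x ⊕ 1) ⊗ (x ⊕ 1)
Answer: roots = -9/4 (mult 4), 1 (mult 3)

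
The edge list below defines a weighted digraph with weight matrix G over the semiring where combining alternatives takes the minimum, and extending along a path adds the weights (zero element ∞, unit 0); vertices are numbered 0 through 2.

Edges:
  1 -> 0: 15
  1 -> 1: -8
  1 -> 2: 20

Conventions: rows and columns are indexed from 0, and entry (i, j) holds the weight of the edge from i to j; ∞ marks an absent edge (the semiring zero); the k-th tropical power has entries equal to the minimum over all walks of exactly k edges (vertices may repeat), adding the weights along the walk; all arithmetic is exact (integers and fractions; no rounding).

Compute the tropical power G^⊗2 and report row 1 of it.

G^⊗2:
  [∞, ∞, ∞]
  [7, -16, 12]
  [∞, ∞, ∞]
Answer: row 1 of G^⊗2 = [7, -16, 12]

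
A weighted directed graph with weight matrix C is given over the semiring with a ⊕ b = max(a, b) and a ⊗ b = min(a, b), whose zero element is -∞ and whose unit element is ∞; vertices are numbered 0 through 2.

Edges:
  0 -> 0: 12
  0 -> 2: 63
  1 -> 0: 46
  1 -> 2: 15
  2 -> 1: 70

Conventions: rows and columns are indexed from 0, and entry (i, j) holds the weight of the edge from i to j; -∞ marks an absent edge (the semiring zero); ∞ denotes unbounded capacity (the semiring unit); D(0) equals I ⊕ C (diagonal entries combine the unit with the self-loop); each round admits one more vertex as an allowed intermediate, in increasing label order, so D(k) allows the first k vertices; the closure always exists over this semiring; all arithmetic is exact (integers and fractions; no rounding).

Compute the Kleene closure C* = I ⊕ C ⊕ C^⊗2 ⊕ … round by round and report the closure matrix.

D(0):
  [∞, -∞, 63]
  [46, ∞, 15]
  [-∞, 70, ∞]
D(1):
  [∞, -∞, 63]
  [46, ∞, 46]
  [-∞, 70, ∞]
D(2):
  [∞, -∞, 63]
  [46, ∞, 46]
  [46, 70, ∞]
D(3):
  [∞, 63, 63]
  [46, ∞, 46]
  [46, 70, ∞]
Answer: C* = [[∞, 63, 63], [46, ∞, 46], [46, 70, ∞]]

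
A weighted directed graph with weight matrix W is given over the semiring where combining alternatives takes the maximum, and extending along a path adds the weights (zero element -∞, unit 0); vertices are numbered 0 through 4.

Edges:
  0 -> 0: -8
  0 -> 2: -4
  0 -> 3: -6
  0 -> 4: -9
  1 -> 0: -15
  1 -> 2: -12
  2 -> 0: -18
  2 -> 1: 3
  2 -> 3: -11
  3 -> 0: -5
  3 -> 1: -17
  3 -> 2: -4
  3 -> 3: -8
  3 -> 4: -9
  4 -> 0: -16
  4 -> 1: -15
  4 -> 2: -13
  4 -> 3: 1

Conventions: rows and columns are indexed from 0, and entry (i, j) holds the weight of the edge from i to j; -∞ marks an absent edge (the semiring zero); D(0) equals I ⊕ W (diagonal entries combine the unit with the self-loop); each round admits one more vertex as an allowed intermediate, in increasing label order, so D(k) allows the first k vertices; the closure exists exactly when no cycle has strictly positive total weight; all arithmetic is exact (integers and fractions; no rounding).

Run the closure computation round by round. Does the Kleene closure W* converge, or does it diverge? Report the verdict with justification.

D(0):
  [0, -∞, -4, -6, -9]
  [-15, 0, -12, -∞, -∞]
  [-18, 3, 0, -11, -∞]
  [-5, -17, -4, 0, -9]
  [-16, -15, -13, 1, 0]
D(1):
  [0, -∞, -4, -6, -9]
  [-15, 0, -12, -21, -24]
  [-18, 3, 0, -11, -27]
  [-5, -17, -4, 0, -9]
  [-16, -15, -13, 1, 0]
D(2):
  [0, -∞, -4, -6, -9]
  [-15, 0, -12, -21, -24]
  [-12, 3, 0, -11, -21]
  [-5, -17, -4, 0, -9]
  [-16, -15, -13, 1, 0]
D(3):
  [0, -1, -4, -6, -9]
  [-15, 0, -12, -21, -24]
  [-12, 3, 0, -11, -21]
  [-5, -1, -4, 0, -9]
  [-16, -10, -13, 1, 0]
D(4):
  [0, -1, -4, -6, -9]
  [-15, 0, -12, -21, -24]
  [-12, 3, 0, -11, -20]
  [-5, -1, -4, 0, -9]
  [-4, 0, -3, 1, 0]
D(5):
  [0, -1, -4, -6, -9]
  [-15, 0, -12, -21, -24]
  [-12, 3, 0, -11, -20]
  [-5, -1, -4, 0, -9]
  [-4, 0, -3, 1, 0]
Key observation: every diagonal entry stays at the unit through all rounds, so no improving cycle exists.
Answer: CONVERGES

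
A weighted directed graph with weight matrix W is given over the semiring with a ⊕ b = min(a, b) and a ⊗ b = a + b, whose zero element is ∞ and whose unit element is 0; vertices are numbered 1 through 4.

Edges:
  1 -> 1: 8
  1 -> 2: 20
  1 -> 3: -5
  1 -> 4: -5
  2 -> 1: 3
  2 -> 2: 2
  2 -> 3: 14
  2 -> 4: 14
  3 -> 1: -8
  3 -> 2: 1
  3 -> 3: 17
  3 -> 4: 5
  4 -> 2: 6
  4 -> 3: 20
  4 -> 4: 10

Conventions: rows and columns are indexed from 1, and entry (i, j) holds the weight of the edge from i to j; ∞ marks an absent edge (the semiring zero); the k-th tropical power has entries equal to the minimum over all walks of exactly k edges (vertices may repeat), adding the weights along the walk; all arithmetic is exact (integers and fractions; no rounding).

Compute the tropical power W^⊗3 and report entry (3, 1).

W^⊗2:
  [-13, -4, 3, 0]
  [5, 4, -2, -2]
  [0, 3, -13, -13]
  [9, 8, 20, 20]
W^⊗3:
  [-5, -2, -18, -18]
  [-10, -1, 0, 0]
  [-21, -12, -5, -8]
  [11, 10, 4, 4]
Key observation: the optimum is the walk 3->1->3->1, with weight (-8) + (-5) + (-8) = -21.
Optimal value attained by: walk 3->1->3->1.
Answer: (W^⊗3)[3][1] = -21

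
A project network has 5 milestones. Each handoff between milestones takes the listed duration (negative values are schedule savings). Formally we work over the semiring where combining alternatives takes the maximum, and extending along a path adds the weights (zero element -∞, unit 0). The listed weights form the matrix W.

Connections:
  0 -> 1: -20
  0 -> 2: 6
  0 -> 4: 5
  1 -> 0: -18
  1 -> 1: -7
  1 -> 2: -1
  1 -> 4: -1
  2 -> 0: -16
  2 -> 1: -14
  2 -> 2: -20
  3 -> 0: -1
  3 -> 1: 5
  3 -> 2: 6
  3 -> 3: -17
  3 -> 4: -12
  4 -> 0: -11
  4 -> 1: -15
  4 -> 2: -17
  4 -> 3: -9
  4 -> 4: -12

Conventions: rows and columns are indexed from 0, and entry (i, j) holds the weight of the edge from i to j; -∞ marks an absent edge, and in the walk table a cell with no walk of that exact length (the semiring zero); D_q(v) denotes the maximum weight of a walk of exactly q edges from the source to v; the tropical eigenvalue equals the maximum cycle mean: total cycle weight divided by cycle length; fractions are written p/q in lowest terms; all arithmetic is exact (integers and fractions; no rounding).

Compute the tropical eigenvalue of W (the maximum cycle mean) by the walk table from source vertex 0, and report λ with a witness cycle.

q=0: [0, -∞, -∞, -∞, -∞]
q=1: [-∞, -20, 6, -∞, 5]
q=2: [-6, -8, -12, -4, -7]
q=3: [-5, 1, 2, -16, -1]
q=4: [-12, -6, 1, -10, 0]
q=5: [-11, -5, -4, -9, -7]
Optimal cycle mean attained by: cycle 0->4->3->0, total 5 + (-9) + (-1), length 3.
Answer: λ = -5/3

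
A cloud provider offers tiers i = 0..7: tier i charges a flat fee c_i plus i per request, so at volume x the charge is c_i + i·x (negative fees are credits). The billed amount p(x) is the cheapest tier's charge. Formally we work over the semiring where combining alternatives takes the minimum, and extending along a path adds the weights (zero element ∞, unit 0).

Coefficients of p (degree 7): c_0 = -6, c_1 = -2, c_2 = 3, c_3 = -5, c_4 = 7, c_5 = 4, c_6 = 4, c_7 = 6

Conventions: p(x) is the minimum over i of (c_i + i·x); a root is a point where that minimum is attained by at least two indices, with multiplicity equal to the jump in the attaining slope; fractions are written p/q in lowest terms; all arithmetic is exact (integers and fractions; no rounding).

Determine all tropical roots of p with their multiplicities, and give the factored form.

hull edge (i=0, c=-6) to (i=3, c=-5): slope 1/3, span 3
hull edge (i=3, c=-5) to (i=7, c=6): slope 11/4, span 4
Factored form: p(x) = 6 ⊗ (x ⊕ (-11/4)) ⊗ (x ⊕ (-11/4)) ⊗ (x ⊕ (-11/4)) ⊗ (x ⊕ (-11/4)) ⊗ (x ⊕ (-1/3)) ⊗ (x ⊕ (-1/3)) ⊗ (x ⊕ (-1/3))
Answer: roots = -11/4 (mult 4), -1/3 (mult 3)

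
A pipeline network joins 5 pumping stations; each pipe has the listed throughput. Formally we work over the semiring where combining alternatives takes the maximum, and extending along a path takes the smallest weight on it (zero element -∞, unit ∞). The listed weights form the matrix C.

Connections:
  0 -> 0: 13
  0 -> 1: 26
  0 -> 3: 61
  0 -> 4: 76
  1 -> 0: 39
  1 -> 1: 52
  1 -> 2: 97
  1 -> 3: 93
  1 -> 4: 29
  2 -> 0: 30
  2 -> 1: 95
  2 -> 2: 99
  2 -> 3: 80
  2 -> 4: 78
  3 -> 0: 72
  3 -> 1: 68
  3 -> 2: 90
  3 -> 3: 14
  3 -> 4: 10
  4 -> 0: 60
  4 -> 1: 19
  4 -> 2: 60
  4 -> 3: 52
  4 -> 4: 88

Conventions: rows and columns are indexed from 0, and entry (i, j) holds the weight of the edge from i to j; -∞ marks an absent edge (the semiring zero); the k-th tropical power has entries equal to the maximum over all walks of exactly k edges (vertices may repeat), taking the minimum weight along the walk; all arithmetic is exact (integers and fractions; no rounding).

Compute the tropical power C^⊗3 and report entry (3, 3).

C^⊗2:
  [61, 61, 61, 52, 76]
  [72, 95, 97, 80, 78]
  [72, 95, 99, 93, 78]
  [39, 90, 90, 80, 78]
  [60, 60, 60, 60, 88]
C^⊗3:
  [60, 61, 61, 61, 76]
  [72, 95, 97, 93, 78]
  [72, 95, 99, 93, 78]
  [72, 90, 90, 90, 78]
  [60, 60, 60, 60, 88]
Key observation: the optimum is the walk 3->2->1->3, with weight 90 min 95 min 93 = 90.
Optimal value attained by: walk 3->2->1->3.
Answer: (C^⊗3)[3][3] = 90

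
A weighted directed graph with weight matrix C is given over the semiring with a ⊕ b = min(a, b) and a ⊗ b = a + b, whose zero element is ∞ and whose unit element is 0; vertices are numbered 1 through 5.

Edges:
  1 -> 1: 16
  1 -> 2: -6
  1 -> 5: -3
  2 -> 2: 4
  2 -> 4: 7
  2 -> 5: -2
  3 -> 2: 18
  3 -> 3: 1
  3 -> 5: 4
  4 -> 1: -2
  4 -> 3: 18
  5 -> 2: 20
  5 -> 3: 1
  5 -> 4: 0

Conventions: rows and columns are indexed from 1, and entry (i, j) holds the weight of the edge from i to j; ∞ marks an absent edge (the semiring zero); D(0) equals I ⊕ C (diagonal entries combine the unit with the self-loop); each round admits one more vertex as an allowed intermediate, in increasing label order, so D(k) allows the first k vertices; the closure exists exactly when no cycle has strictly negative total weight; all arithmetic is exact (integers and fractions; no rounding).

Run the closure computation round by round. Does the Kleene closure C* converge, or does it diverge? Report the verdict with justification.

D(0):
  [0, -6, ∞, ∞, -3]
  [∞, 0, ∞, 7, -2]
  [∞, 18, 0, ∞, 4]
  [-2, ∞, 18, 0, ∞]
  [∞, 20, 1, 0, 0]
D(1):
  [0, -6, ∞, ∞, -3]
  [∞, 0, ∞, 7, -2]
  [∞, 18, 0, ∞, 4]
  [-2, -8, 18, 0, -5]
  [∞, 20, 1, 0, 0]
Detection: at round 2, diagonal entry (4, 4) turns strictly negative.
Key observation: the cycle 4->1->2->4 has total weight (-2) + (-6) + 7, which is strictly negative.
Answer: DIVERGES — negative cycle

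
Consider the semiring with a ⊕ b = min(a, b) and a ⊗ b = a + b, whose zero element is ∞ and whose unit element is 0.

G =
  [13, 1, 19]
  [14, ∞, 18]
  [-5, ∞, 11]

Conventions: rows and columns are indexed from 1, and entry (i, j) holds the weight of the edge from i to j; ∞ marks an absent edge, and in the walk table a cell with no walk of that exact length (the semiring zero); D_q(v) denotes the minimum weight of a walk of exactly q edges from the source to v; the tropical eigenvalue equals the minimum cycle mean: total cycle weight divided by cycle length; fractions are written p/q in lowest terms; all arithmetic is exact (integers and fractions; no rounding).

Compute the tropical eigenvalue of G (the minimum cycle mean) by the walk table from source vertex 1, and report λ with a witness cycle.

q=0: [0, ∞, ∞]
q=1: [13, 1, 19]
q=2: [14, 14, 19]
q=3: [14, 15, 30]
Optimal cycle mean attained by: cycle 1->2->3->1, total 1 + 18 + (-5), length 3.
Answer: λ = 14/3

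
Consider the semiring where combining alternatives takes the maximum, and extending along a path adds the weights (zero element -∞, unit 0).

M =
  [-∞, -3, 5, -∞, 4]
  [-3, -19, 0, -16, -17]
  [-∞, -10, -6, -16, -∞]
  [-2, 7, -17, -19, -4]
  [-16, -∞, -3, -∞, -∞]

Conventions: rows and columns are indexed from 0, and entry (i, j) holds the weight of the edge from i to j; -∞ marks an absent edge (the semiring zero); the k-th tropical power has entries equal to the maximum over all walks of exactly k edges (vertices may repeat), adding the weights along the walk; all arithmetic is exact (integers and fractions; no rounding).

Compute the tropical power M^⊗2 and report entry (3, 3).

M^⊗2:
  [-6, -5, 1, -11, -20]
  [-18, -6, 2, -16, 1]
  [-13, -9, -10, -22, -20]
  [4, -5, 7, -9, 2]
  [-∞, -13, -9, -19, -12]
Key observation: the optimum is the walk 3->1->3, with weight 7 + (-16) = -9.
Optimal value attained by: walk 3->1->3.
Answer: (M^⊗2)[3][3] = -9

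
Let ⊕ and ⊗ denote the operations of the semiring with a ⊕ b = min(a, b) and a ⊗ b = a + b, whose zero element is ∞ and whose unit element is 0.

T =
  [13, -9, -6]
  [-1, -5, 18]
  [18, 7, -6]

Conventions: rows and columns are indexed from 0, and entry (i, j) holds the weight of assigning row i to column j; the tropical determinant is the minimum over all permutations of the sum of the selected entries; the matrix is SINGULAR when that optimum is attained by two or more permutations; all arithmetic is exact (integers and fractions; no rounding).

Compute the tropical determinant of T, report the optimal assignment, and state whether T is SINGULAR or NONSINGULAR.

σ = (0, 1, 2): 13 + (-5) + (-6) = 2
σ = (0, 2, 1): 13 + 18 + 7 = 38
σ = (1, 0, 2): (-9) + (-1) + (-6) = -16
σ = (1, 2, 0): (-9) + 18 + 18 = 27
σ = (2, 0, 1): (-6) + (-1) + 7 = 0
σ = (2, 1, 0): (-6) + (-5) + 18 = 7
Optimal value attained by: σ = (1, 0, 2).
Answer: det⊕(T) = -16; verdict: NONSINGULAR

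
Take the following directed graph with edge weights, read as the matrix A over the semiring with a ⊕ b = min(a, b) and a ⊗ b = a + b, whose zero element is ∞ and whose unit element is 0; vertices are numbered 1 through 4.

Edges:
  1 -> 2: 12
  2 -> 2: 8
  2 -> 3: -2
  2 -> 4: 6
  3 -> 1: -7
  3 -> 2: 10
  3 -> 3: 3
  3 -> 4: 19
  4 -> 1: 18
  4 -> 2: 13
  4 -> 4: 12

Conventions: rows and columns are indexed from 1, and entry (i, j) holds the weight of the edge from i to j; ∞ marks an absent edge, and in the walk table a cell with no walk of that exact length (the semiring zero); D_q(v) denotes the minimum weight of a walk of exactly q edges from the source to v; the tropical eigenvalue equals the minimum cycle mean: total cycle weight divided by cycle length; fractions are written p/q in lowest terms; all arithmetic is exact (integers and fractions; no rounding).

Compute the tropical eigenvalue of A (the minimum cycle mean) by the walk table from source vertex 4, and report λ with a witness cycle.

q=0: [∞, ∞, ∞, 0]
q=1: [18, 13, ∞, 12]
q=2: [30, 21, 11, 19]
q=3: [4, 21, 14, 27]
q=4: [7, 16, 17, 27]
Optimal cycle mean attained by: cycle 1->2->3->1, total 12 + (-2) + (-7), length 3.
Answer: λ = 1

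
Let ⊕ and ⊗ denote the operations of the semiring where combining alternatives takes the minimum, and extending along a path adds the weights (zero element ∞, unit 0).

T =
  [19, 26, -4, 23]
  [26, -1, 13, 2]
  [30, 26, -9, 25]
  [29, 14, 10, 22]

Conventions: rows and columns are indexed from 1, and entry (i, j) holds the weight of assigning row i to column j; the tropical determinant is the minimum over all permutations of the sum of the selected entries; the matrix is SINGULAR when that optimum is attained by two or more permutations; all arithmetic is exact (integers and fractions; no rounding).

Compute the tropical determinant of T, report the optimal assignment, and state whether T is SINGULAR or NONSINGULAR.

σ = (1, 2, 3, 4): 19 + (-1) + (-9) + 22 = 31
σ = (1, 2, 4, 3): 19 + (-1) + 25 + 10 = 53
σ = (1, 3, 2, 4): 19 + 13 + 26 + 22 = 80
σ = (1, 3, 4, 2): 19 + 13 + 25 + 14 = 71
σ = (1, 4, 2, 3): 19 + 2 + 26 + 10 = 57
σ = (1, 4, 3, 2): 19 + 2 + (-9) + 14 = 26
σ = (2, 1, 3, 4): 26 + 26 + (-9) + 22 = 65
σ = (2, 1, 4, 3): 26 + 26 + 25 + 10 = 87
σ = (2, 3, 1, 4): 26 + 13 + 30 + 22 = 91
σ = (2, 3, 4, 1): 26 + 13 + 25 + 29 = 93
σ = (2, 4, 1, 3): 26 + 2 + 30 + 10 = 68
σ = (2, 4, 3, 1): 26 + 2 + (-9) + 29 = 48
σ = (3, 1, 2, 4): (-4) + 26 + 26 + 22 = 70
σ = (3, 1, 4, 2): (-4) + 26 + 25 + 14 = 61
σ = (3, 2, 1, 4): (-4) + (-1) + 30 + 22 = 47
σ = (3, 2, 4, 1): (-4) + (-1) + 25 + 29 = 49
σ = (3, 4, 1, 2): (-4) + 2 + 30 + 14 = 42
σ = (3, 4, 2, 1): (-4) + 2 + 26 + 29 = 53
σ = (4, 1, 2, 3): 23 + 26 + 26 + 10 = 85
σ = (4, 1, 3, 2): 23 + 26 + (-9) + 14 = 54
σ = (4, 2, 1, 3): 23 + (-1) + 30 + 10 = 62
σ = (4, 2, 3, 1): 23 + (-1) + (-9) + 29 = 42
σ = (4, 3, 1, 2): 23 + 13 + 30 + 14 = 80
σ = (4, 3, 2, 1): 23 + 13 + 26 + 29 = 91
Optimal value attained by: σ = (1, 4, 3, 2).
Answer: det⊕(T) = 26; verdict: NONSINGULAR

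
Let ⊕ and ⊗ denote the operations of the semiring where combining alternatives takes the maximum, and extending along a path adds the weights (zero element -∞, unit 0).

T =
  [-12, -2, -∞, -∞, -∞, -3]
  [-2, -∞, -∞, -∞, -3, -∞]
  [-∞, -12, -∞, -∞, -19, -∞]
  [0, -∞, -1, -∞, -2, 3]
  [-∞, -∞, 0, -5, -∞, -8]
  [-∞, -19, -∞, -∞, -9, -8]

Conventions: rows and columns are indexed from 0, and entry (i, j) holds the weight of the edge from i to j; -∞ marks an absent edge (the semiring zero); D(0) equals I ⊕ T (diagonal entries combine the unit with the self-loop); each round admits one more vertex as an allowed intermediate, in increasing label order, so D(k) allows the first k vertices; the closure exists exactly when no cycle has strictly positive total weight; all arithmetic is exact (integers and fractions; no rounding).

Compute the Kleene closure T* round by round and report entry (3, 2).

D(0):
  [0, -2, -∞, -∞, -∞, -3]
  [-2, 0, -∞, -∞, -3, -∞]
  [-∞, -12, 0, -∞, -19, -∞]
  [0, -∞, -1, 0, -2, 3]
  [-∞, -∞, 0, -5, 0, -8]
  [-∞, -19, -∞, -∞, -9, 0]
D(1):
  [0, -2, -∞, -∞, -∞, -3]
  [-2, 0, -∞, -∞, -3, -5]
  [-∞, -12, 0, -∞, -19, -∞]
  [0, -2, -1, 0, -2, 3]
  [-∞, -∞, 0, -5, 0, -8]
  [-∞, -19, -∞, -∞, -9, 0]
D(2):
  [0, -2, -∞, -∞, -5, -3]
  [-2, 0, -∞, -∞, -3, -5]
  [-14, -12, 0, -∞, -15, -17]
  [0, -2, -1, 0, -2, 3]
  [-∞, -∞, 0, -5, 0, -8]
  [-21, -19, -∞, -∞, -9, 0]
D(3):
  [0, -2, -∞, -∞, -5, -3]
  [-2, 0, -∞, -∞, -3, -5]
  [-14, -12, 0, -∞, -15, -17]
  [0, -2, -1, 0, -2, 3]
  [-14, -12, 0, -5, 0, -8]
  [-21, -19, -∞, -∞, -9, 0]
D(4):
  [0, -2, -∞, -∞, -5, -3]
  [-2, 0, -∞, -∞, -3, -5]
  [-14, -12, 0, -∞, -15, -17]
  [0, -2, -1, 0, -2, 3]
  [-5, -7, 0, -5, 0, -2]
  [-21, -19, -∞, -∞, -9, 0]
D(5):
  [0, -2, -5, -10, -5, -3]
  [-2, 0, -3, -8, -3, -5]
  [-14, -12, 0, -20, -15, -17]
  [0, -2, -1, 0, -2, 3]
  [-5, -7, 0, -5, 0, -2]
  [-14, -16, -9, -14, -9, 0]
D(6):
  [0, -2, -5, -10, -5, -3]
  [-2, 0, -3, -8, -3, -5]
  [-14, -12, 0, -20, -15, -17]
  [0, -2, -1, 0, -2, 3]
  [-5, -7, 0, -5, 0, -2]
  [-14, -16, -9, -14, -9, 0]
Answer: T*[3][2] = -1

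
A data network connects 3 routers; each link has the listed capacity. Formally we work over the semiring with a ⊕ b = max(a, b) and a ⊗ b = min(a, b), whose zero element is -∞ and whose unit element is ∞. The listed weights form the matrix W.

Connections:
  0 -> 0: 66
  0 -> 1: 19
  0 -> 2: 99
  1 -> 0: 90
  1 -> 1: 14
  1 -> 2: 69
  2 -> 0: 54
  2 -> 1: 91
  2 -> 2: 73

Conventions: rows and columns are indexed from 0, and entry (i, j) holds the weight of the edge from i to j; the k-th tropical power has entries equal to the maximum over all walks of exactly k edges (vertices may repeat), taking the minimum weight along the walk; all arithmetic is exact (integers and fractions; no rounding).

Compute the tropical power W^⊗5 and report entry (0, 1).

W^⊗2:
  [66, 91, 73]
  [66, 69, 90]
  [90, 73, 73]
W^⊗3:
  [90, 73, 73]
  [69, 90, 73]
  [73, 73, 90]
W^⊗4:
  [73, 73, 90]
  [90, 73, 73]
  [73, 90, 73]
W^⊗5:
  [73, 90, 73]
  [73, 73, 90]
  [90, 73, 73]
Key observation: the optimum is the walk 0->2->1->0->2->1, with weight 99 min 91 min 90 min 99 min 91 = 90.
Optimal value attained by: walk 0->2->1->0->2->1.
Answer: (W^⊗5)[0][1] = 90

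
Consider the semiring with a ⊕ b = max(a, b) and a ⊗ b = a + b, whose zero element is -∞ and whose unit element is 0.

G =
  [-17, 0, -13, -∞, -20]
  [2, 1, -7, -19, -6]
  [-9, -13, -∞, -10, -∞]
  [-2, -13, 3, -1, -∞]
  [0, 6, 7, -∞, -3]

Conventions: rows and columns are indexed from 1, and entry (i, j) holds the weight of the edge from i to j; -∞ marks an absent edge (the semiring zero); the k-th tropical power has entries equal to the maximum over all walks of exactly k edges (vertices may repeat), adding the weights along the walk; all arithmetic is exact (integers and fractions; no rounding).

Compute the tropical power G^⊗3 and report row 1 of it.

G^⊗2:
  [2, 1, -7, -19, -6]
  [3, 2, 1, -17, -5]
  [-11, -9, -7, -11, -19]
  [-3, -2, 2, -2, -19]
  [8, 7, 4, -3, 0]
G^⊗3:
  [3, 2, 1, -17, -5]
  [4, 3, 2, -9, -4]
  [-7, -8, -8, -12, -15]
  [0, -1, 1, -3, -8]
  [9, 8, 7, -4, 1]
Answer: row 1 of G^⊗3 = [3, 2, 1, -17, -5]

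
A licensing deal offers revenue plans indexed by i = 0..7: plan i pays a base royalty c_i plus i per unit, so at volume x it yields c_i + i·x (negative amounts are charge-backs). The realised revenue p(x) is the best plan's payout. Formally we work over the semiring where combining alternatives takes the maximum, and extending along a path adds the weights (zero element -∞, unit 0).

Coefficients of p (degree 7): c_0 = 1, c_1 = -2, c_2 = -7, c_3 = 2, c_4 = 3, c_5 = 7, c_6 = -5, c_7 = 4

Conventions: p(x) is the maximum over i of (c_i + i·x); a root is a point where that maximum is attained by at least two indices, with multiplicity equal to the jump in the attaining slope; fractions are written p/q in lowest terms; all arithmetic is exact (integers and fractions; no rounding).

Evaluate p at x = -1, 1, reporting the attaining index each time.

p(-1) = max(1+0·(-1)=1, -2+1·(-1)=-3, -7+2·(-1)=-9, 2+3·(-1)=-1, 3+4·(-1)=-1, 7+5·(-1)=2, -5+6·(-1)=-11, 4+7·(-1)=-3) = 2 (attained by i=5)
p(1) = max(1+0·1=1, -2+1·1=-1, -7+2·1=-5, 2+3·1=5, 3+4·1=7, 7+5·1=12, -5+6·1=1, 4+7·1=11) = 12 (attained by i=5)
Answer: p(-1) = 2; p(1) = 12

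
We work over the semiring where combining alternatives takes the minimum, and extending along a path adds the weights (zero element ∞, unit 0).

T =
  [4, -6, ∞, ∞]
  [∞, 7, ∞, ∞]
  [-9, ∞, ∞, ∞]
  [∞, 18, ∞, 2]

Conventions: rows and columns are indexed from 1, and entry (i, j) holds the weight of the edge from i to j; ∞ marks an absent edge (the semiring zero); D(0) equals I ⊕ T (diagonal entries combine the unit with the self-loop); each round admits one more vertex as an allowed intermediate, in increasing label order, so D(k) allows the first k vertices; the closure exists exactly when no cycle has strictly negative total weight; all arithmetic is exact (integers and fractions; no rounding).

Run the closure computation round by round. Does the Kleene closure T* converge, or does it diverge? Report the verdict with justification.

D(0):
  [0, -6, ∞, ∞]
  [∞, 0, ∞, ∞]
  [-9, ∞, 0, ∞]
  [∞, 18, ∞, 0]
D(1):
  [0, -6, ∞, ∞]
  [∞, 0, ∞, ∞]
  [-9, -15, 0, ∞]
  [∞, 18, ∞, 0]
D(2):
  [0, -6, ∞, ∞]
  [∞, 0, ∞, ∞]
  [-9, -15, 0, ∞]
  [∞, 18, ∞, 0]
D(3):
  [0, -6, ∞, ∞]
  [∞, 0, ∞, ∞]
  [-9, -15, 0, ∞]
  [∞, 18, ∞, 0]
D(4):
  [0, -6, ∞, ∞]
  [∞, 0, ∞, ∞]
  [-9, -15, 0, ∞]
  [∞, 18, ∞, 0]
Key observation: every diagonal entry stays at the unit through all rounds, so no improving cycle exists.
Answer: CONVERGES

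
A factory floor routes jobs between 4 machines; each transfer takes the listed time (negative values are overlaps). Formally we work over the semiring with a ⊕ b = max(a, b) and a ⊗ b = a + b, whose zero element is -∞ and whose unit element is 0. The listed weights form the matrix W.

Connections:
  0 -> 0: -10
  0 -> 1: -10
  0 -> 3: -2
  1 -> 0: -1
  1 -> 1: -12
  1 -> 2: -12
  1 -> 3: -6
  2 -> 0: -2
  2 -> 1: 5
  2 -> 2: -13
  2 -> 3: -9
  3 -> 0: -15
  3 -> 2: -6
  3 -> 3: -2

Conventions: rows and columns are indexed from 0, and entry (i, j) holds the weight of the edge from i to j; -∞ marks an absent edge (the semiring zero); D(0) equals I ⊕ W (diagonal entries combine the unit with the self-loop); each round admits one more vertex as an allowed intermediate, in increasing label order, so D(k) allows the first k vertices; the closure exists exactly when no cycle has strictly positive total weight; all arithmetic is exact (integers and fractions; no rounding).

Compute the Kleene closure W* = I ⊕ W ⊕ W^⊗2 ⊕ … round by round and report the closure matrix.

D(0):
  [0, -10, -∞, -2]
  [-1, 0, -12, -6]
  [-2, 5, 0, -9]
  [-15, -∞, -6, 0]
D(1):
  [0, -10, -∞, -2]
  [-1, 0, -12, -3]
  [-2, 5, 0, -4]
  [-15, -25, -6, 0]
D(2):
  [0, -10, -22, -2]
  [-1, 0, -12, -3]
  [4, 5, 0, 2]
  [-15, -25, -6, 0]
D(3):
  [0, -10, -22, -2]
  [-1, 0, -12, -3]
  [4, 5, 0, 2]
  [-2, -1, -6, 0]
D(4):
  [0, -3, -8, -2]
  [-1, 0, -9, -3]
  [4, 5, 0, 2]
  [-2, -1, -6, 0]
Answer: W* = [[0, -3, -8, -2], [-1, 0, -9, -3], [4, 5, 0, 2], [-2, -1, -6, 0]]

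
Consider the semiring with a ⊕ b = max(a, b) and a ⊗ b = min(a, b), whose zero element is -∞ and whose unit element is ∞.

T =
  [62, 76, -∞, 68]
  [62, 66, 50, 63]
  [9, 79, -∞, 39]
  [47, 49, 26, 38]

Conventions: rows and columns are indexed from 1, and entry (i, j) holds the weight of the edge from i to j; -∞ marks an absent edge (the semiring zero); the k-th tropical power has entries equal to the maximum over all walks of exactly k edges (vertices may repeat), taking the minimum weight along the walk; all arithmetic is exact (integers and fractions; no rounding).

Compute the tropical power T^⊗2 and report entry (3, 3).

T^⊗2:
  [62, 66, 50, 63]
  [62, 66, 50, 63]
  [62, 66, 50, 63]
  [49, 49, 49, 49]
Key observation: the optimum is the walk 3->2->3, with weight 79 min 50 = 50.
Optimal value attained by: walk 3->2->3.
Answer: (T^⊗2)[3][3] = 50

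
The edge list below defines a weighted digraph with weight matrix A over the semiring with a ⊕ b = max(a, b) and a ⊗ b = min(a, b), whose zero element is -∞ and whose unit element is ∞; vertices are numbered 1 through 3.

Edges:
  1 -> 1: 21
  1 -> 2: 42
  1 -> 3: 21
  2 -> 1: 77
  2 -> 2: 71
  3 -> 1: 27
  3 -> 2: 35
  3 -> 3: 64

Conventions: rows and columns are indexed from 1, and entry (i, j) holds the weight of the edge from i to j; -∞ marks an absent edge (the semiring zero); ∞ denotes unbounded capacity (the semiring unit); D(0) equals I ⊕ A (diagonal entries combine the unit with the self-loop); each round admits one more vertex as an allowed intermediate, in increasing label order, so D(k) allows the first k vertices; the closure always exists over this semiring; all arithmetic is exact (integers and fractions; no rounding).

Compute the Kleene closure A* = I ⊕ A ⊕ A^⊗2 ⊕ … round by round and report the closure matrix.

D(0):
  [∞, 42, 21]
  [77, ∞, -∞]
  [27, 35, ∞]
D(1):
  [∞, 42, 21]
  [77, ∞, 21]
  [27, 35, ∞]
D(2):
  [∞, 42, 21]
  [77, ∞, 21]
  [35, 35, ∞]
D(3):
  [∞, 42, 21]
  [77, ∞, 21]
  [35, 35, ∞]
Answer: A* = [[∞, 42, 21], [77, ∞, 21], [35, 35, ∞]]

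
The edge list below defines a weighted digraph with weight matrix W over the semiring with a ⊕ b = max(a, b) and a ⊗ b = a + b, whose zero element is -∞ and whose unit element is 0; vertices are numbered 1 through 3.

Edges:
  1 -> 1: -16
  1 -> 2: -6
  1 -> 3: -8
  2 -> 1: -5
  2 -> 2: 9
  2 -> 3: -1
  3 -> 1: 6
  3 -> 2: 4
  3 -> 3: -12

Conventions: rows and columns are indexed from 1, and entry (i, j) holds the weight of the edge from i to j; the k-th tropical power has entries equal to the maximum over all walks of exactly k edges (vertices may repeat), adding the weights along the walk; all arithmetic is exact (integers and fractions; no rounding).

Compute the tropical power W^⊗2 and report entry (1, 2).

W^⊗2:
  [-2, 3, -7]
  [5, 18, 8]
  [-1, 13, 3]
Key observation: the optimum is the walk 1->2->2, with weight (-6) + 9 = 3.
Optimal value attained by: walk 1->2->2.
Answer: (W^⊗2)[1][2] = 3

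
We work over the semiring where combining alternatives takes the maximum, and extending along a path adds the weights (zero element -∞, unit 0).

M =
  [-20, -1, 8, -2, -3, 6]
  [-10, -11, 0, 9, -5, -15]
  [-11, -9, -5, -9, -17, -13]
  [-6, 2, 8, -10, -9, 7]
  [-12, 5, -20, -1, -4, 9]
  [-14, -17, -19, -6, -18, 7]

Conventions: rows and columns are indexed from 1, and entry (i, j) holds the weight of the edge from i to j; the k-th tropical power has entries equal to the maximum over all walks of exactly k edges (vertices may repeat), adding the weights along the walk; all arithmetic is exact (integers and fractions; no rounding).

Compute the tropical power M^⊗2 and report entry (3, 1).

M^⊗2:
  [-3, 2, 6, 8, -6, 13]
  [3, 11, 17, -1, 0, 16]
  [-15, -7, -1, 0, -14, -2]
  [-3, -1, 3, 11, -3, 14]
  [-5, 1, 7, 14, 0, 16]
  [-7, -4, 2, 1, -11, 14]
Key observation: the optimum is the walk 3->4->1, with weight (-9) + (-6) = -15.
Optimal value attained by: walk 3->4->1.
Answer: (M^⊗2)[3][1] = -15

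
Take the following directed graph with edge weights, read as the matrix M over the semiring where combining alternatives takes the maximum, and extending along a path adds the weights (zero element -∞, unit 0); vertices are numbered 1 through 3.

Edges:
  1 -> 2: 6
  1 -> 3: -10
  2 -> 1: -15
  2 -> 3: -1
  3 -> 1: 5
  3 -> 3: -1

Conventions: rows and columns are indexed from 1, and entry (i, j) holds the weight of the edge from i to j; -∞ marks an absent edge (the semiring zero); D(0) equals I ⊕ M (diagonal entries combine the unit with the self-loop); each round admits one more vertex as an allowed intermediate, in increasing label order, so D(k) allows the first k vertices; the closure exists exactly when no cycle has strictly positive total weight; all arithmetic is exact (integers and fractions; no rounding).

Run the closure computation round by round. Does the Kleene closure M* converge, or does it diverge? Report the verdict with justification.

D(0):
  [0, 6, -10]
  [-15, 0, -1]
  [5, -∞, 0]
D(1):
  [0, 6, -10]
  [-15, 0, -1]
  [5, 11, 0]
Detection: at round 2, diagonal entry (3, 3) turns strictly positive.
Key observation: the cycle 3->1->2->3 has total weight 5 + 6 + (-1), which is strictly positive.
Answer: DIVERGES — positive cycle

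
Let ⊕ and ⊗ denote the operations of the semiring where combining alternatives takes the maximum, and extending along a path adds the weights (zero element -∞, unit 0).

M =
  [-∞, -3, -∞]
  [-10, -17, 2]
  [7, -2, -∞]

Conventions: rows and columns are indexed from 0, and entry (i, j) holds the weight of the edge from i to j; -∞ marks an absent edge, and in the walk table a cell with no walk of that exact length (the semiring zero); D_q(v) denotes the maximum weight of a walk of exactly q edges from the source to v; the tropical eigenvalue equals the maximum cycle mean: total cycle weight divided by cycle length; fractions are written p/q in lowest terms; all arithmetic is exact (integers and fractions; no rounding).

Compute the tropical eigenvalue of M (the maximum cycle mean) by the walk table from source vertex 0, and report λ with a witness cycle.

q=0: [0, -∞, -∞]
q=1: [-∞, -3, -∞]
q=2: [-13, -20, -1]
q=3: [6, -3, -18]
Optimal cycle mean attained by: cycle 0->1->2->0, total (-3) + 2 + 7, length 3.
Answer: λ = 2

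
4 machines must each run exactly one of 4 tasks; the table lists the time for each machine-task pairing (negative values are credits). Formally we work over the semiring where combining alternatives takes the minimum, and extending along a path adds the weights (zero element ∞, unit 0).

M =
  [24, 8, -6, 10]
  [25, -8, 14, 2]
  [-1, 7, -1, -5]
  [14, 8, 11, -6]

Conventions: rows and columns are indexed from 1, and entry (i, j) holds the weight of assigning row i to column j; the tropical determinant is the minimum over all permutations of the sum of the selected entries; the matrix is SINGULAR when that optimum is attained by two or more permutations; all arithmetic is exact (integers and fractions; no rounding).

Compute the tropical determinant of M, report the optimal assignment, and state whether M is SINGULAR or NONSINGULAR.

σ = (1, 2, 3, 4): 24 + (-8) + (-1) + (-6) = 9
σ = (1, 2, 4, 3): 24 + (-8) + (-5) + 11 = 22
σ = (1, 3, 2, 4): 24 + 14 + 7 + (-6) = 39
σ = (1, 3, 4, 2): 24 + 14 + (-5) + 8 = 41
σ = (1, 4, 2, 3): 24 + 2 + 7 + 11 = 44
σ = (1, 4, 3, 2): 24 + 2 + (-1) + 8 = 33
σ = (2, 1, 3, 4): 8 + 25 + (-1) + (-6) = 26
σ = (2, 1, 4, 3): 8 + 25 + (-5) + 11 = 39
σ = (2, 3, 1, 4): 8 + 14 + (-1) + (-6) = 15
σ = (2, 3, 4, 1): 8 + 14 + (-5) + 14 = 31
σ = (2, 4, 1, 3): 8 + 2 + (-1) + 11 = 20
σ = (2, 4, 3, 1): 8 + 2 + (-1) + 14 = 23
σ = (3, 1, 2, 4): (-6) + 25 + 7 + (-6) = 20
σ = (3, 1, 4, 2): (-6) + 25 + (-5) + 8 = 22
σ = (3, 2, 1, 4): (-6) + (-8) + (-1) + (-6) = -21
σ = (3, 2, 4, 1): (-6) + (-8) + (-5) + 14 = -5
σ = (3, 4, 1, 2): (-6) + 2 + (-1) + 8 = 3
σ = (3, 4, 2, 1): (-6) + 2 + 7 + 14 = 17
σ = (4, 1, 2, 3): 10 + 25 + 7 + 11 = 53
σ = (4, 1, 3, 2): 10 + 25 + (-1) + 8 = 42
σ = (4, 2, 1, 3): 10 + (-8) + (-1) + 11 = 12
σ = (4, 2, 3, 1): 10 + (-8) + (-1) + 14 = 15
σ = (4, 3, 1, 2): 10 + 14 + (-1) + 8 = 31
σ = (4, 3, 2, 1): 10 + 14 + 7 + 14 = 45
Optimal value attained by: σ = (3, 2, 1, 4).
Answer: det⊕(M) = -21; verdict: NONSINGULAR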